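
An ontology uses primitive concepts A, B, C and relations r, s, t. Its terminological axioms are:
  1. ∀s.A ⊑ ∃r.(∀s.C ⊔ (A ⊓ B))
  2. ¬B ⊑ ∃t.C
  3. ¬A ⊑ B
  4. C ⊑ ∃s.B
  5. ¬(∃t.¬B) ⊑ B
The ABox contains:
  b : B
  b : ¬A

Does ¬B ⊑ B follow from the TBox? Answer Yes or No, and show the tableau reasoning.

No

1. ¬B ⊑ B  ⇔  (¬B ⊓ ¬B) unsat w.r.t. T
   apply at x₀: ¬B⊑∃t.C
   open: L(x₀) ⊇ {A, ¬B, ¬C, ∃s.¬A, ∃t.C, …} (+ ∃-successors)
2. Hence ¬B ⊑ B: not entailed.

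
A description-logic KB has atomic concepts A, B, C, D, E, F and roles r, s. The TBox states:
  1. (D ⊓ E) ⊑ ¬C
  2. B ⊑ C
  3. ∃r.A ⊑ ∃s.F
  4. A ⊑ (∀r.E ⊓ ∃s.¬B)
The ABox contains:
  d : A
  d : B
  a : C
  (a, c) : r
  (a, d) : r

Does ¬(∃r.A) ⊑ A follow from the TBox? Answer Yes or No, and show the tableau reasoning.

No

1. ¬(∃r.A) ⊑ A  ⇔  (∀r.¬A ⊓ ¬A) unsat w.r.t. T
   open: L(x₀) ⊇ {¬A, ¬B, ¬D, ∀r.¬A}
2. Hence ¬(∃r.A) ⊑ A: not entailed.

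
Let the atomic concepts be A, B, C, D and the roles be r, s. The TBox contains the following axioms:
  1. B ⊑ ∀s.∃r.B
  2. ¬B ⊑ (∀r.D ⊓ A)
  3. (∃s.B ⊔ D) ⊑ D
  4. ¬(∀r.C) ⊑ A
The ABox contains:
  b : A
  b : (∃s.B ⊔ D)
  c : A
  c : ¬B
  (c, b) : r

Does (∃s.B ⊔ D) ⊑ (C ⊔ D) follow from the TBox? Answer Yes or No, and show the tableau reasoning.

Yes

1. (∃s.B ⊔ D) ⊑ (C ⊔ D)  ⇔  ((∃s.B ⊔ D) ⊓ (¬C ⊓ ¬D)) unsat w.r.t. T
   all branches close; clash {D, ¬D} at x₀
2. Hence (∃s.B ⊔ D) ⊑ (C ⊔ D): entailed.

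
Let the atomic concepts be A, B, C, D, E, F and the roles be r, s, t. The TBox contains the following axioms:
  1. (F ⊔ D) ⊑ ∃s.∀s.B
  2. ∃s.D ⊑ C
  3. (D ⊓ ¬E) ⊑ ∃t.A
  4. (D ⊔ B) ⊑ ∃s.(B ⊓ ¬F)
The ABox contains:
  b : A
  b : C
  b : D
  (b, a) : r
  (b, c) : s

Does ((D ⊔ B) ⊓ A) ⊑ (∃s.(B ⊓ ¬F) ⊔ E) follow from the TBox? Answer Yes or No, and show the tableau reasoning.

1. ((D ⊔ B) ⊓ A) ⊑ (∃s.(B ⊓ ¬F) ⊔ E)  ⇔  (((D ⊔ B) ⊓ A) ⊓ (∀s.(¬B ⊔ F) ⊓ ¬E)) unsat w.r.t. T
   all branches close; clash {F, ¬F} at an ∃-successor
2. Hence ((D ⊔ B) ⊓ A) ⊑ (∃s.(B ⊓ ¬F) ⊔ E): entailed.

Yes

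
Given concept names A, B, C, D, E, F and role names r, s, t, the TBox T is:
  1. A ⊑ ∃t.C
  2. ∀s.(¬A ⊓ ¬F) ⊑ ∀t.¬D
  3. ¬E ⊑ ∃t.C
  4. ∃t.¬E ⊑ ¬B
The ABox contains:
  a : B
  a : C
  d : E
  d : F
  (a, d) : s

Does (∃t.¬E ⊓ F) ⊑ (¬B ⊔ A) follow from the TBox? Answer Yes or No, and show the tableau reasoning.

Yes

1. (∃t.¬E ⊓ F) ⊑ (¬B ⊔ A)  ⇔  ((∃t.¬E ⊓ F) ⊓ (B ⊓ ¬A)) unsat w.r.t. T
   all branches close; clash {B, ¬B} at x₀
2. Hence (∃t.¬E ⊓ F) ⊑ (¬B ⊔ A): entailed.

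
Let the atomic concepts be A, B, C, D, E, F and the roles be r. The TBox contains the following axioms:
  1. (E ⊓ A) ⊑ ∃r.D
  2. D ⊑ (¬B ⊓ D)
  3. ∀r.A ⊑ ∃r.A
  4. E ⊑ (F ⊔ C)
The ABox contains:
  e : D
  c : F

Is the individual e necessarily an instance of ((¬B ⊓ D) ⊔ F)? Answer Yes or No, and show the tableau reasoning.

Yes

1. e : ((¬B ⊓ D) ⊔ F)?  L(e) = {D} ∪ {((B ⊔ ¬D) ⊓ ¬F)}
   clash {D, ¬D} at e — e ∈ ((¬B ⊓ D) ⊔ F)
2. Hence e : ((¬B ⊓ D) ⊔ F): entailed.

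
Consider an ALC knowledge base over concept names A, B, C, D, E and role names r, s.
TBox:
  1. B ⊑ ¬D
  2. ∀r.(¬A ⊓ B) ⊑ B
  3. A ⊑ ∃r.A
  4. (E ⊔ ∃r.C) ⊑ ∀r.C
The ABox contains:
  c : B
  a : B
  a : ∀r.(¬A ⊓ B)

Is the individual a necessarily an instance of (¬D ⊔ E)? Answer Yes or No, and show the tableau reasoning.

1. a : (¬D ⊔ E)?  L(a) = {B, ∀r.(¬A ⊓ B)} ∪ {(D ⊓ ¬E)}
   clash {D, ¬D} at a — a ∈ (¬D ⊔ E)
2. Hence a : (¬D ⊔ E): entailed.

Yes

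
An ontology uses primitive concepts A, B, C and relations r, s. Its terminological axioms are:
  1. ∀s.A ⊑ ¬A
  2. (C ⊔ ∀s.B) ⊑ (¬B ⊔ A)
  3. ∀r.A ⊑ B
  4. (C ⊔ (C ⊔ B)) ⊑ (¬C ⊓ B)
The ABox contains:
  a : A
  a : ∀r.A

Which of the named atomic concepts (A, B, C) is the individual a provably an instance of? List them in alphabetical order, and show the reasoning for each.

1. a : A?  L(a) = {A, ∀r.A} ∪ {¬A}
   clash {A, ¬A} at a — a ∈ A
2. a : B?  L(a) = {A, ∀r.A} ∪ {¬B}
   clash {B, ¬B} at a — a ∈ B
3. a : C?  L(a) = {A, ∀r.A} ∪ {¬C}
   apply at a: ∀r.A⊑B
   open: L(a) ⊇ {A, B, ¬C, ∀r.A, ∃s.¬A, …} (+ ∃-successors) — a ∉ C possible
4. Entailed for a: {A, B}

{A, B}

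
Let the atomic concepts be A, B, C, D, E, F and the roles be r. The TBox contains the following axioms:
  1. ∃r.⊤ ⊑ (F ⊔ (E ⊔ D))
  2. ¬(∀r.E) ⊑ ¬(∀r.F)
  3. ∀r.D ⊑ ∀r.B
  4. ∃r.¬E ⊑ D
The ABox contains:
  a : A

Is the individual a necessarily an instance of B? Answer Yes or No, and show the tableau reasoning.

No

1. a : B?  L(a) = {A} ∪ {¬B}
   open: L(a) ⊇ {A, ¬B, ∀r.B, ∀r.E, ∀r.⊥} — a ∉ B possible
2. Hence a : B: not entailed.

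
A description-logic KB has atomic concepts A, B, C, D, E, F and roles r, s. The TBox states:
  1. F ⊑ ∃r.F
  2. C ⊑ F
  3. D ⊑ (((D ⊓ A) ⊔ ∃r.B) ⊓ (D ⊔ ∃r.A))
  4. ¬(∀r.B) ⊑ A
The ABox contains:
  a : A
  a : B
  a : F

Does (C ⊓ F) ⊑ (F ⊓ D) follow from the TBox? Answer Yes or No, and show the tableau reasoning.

1. (C ⊓ F) ⊑ (F ⊓ D)  ⇔  ((C ⊓ F) ⊓ (¬F ⊔ ¬D)) unsat w.r.t. T
   apply at x₀: F⊑∃r.F
   open: L(x₀) ⊇ {C, F, ¬D, ∀r.B, ∃r.F} (+ ∃-successors)
2. Hence (C ⊓ F) ⊑ (F ⊓ D): not entailed.

No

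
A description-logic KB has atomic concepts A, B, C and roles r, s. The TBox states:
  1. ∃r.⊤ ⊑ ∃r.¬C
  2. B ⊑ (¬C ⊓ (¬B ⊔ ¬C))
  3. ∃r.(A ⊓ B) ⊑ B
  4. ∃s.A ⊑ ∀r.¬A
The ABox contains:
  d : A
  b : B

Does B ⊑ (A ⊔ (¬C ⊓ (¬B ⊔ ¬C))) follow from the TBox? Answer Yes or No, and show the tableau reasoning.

1. B ⊑ (A ⊔ (¬C ⊓ (¬B ⊔ ¬C)))  ⇔  (B ⊓ (¬A ⊓ (C ⊔ (B ⊓ C)))) unsat w.r.t. T
   all branches close; clash {C, ¬C} at x₀
2. Hence B ⊑ (A ⊔ (¬C ⊓ (¬B ⊔ ¬C))): entailed.

Yes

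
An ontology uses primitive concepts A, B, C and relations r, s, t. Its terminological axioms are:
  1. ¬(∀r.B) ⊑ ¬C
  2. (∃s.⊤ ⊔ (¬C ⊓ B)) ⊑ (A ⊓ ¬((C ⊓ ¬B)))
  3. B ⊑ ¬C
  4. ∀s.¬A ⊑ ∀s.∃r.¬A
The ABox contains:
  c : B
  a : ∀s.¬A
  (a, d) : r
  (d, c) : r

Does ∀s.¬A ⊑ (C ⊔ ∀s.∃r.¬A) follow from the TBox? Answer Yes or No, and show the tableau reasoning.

Yes

1. ∀s.¬A ⊑ (C ⊔ ∀s.∃r.¬A)  ⇔  (∀s.¬A ⊓ (¬C ⊓ ∃s.∀r.A)) unsat w.r.t. T
   all branches close; clash {A, ¬A} at an ∃-successor
2. Hence ∀s.¬A ⊑ (C ⊔ ∀s.∃r.¬A): entailed.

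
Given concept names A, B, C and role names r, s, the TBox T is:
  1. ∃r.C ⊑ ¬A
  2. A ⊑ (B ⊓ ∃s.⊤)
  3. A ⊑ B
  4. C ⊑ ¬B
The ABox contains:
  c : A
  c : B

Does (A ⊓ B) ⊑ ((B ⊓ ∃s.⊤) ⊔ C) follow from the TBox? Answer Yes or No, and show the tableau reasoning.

Yes

1. (A ⊓ B) ⊑ ((B ⊓ ∃s.⊤) ⊔ C)  ⇔  ((A ⊓ B) ⊓ ((¬B ⊔ ∀s.⊥) ⊓ ¬C)) unsat w.r.t. T
   all branches close; clash {A, ¬A} at x₀
2. Hence (A ⊓ B) ⊑ ((B ⊓ ∃s.⊤) ⊔ C): entailed.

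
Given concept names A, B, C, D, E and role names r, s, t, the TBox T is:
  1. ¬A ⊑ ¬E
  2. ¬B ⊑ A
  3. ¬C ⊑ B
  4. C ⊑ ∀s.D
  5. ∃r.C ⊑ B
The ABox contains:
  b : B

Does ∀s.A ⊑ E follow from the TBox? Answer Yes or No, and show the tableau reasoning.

No

1. ∀s.A ⊑ E  ⇔  (∀s.A ⊓ ¬E) unsat w.r.t. T
   open: L(x₀) ⊇ {B, ¬C, ¬E, ∀s.A}
2. Hence ∀s.A ⊑ E: not entailed.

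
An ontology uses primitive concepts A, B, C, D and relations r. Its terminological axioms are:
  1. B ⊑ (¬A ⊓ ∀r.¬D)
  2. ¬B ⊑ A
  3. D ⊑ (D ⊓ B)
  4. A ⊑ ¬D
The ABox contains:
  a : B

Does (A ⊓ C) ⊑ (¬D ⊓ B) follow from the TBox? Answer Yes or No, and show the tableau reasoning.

1. (A ⊓ C) ⊑ (¬D ⊓ B)  ⇔  ((A ⊓ C) ⊓ (D ⊔ ¬B)) unsat w.r.t. T
   apply at x₀: A⊑¬D
   open: L(x₀) ⊇ {A, C, ¬B, ¬D}
2. Hence (A ⊓ C) ⊑ (¬D ⊓ B): not entailed.

No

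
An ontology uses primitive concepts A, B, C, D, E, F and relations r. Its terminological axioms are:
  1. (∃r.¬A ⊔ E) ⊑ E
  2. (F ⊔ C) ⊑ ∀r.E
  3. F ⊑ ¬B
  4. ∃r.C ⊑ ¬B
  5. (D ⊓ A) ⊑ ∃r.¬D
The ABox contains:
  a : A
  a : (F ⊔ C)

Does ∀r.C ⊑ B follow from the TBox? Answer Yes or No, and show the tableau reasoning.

1. ∀r.C ⊑ B  ⇔  (∀r.C ⊓ ¬B) unsat w.r.t. T
   open: L(x₀) ⊇ {¬B, ¬C, ¬D, ¬E, ¬F, …}
2. Hence ∀r.C ⊑ B: not entailed.

No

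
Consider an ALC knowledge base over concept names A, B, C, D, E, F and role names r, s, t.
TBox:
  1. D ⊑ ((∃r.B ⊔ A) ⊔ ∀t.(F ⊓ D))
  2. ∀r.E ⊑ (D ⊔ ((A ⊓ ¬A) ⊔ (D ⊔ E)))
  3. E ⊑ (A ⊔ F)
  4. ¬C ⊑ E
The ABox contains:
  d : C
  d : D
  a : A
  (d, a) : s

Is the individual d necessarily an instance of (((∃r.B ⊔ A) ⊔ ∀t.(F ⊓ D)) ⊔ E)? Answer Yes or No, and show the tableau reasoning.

Yes

1. d : (((∃r.B ⊔ A) ⊔ ∀t.(F ⊓ D)) ⊔ E)?  L(d) = {C, D} ∪ {(((∀r.¬B ⊓ ¬A) ⊓ ∃t.(¬F ⊔ ¬D)) ⊓ ¬E)}
   clash {D, ¬D} at an ∃-successor — d ∈ (((∃r.B ⊔ A) ⊔ ∀t.(F ⊓ D)) ⊔ E)
2. Hence d : (((∃r.B ⊔ A) ⊔ ∀t.(F ⊓ D)) ⊔ E): entailed.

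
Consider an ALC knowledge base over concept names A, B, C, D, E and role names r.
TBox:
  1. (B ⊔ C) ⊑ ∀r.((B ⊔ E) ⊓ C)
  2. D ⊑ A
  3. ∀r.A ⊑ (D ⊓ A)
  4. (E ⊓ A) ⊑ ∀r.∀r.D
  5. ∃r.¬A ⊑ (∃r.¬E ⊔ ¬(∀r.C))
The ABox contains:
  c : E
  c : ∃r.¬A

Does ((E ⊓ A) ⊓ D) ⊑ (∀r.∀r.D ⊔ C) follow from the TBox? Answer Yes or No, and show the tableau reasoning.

Yes

1. ((E ⊓ A) ⊓ D) ⊑ (∀r.∀r.D ⊔ C)  ⇔  (((E ⊓ A) ⊓ D) ⊓ (∃r.∃r.¬D ⊓ ¬C)) unsat w.r.t. T
   all branches close; clash {C, ¬C} at an ∃-successor
2. Hence ((E ⊓ A) ⊓ D) ⊑ (∀r.∀r.D ⊔ C): entailed.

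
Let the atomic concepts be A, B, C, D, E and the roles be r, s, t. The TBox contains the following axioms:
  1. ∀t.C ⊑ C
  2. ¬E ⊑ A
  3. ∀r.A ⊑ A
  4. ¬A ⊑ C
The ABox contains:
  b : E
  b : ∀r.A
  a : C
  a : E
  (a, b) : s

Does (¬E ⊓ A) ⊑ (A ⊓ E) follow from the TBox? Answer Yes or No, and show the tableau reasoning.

No

1. (¬E ⊓ A) ⊑ (A ⊓ E)  ⇔  ((¬E ⊓ A) ⊓ (¬A ⊔ ¬E)) unsat w.r.t. T
   open: L(x₀) ⊇ {A, ¬E, ∃t.¬C} (+ ∃-successors)
2. Hence (¬E ⊓ A) ⊑ (A ⊓ E): not entailed.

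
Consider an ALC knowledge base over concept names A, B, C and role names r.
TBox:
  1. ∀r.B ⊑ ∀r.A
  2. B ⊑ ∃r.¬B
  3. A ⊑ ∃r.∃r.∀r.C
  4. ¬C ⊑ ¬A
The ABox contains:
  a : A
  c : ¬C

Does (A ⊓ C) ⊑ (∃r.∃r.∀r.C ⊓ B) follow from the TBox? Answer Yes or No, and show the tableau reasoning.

1. (A ⊓ C) ⊑ (∃r.∃r.∀r.C ⊓ B)  ⇔  ((A ⊓ C) ⊓ (∀r.∀r.∃r.¬C ⊔ ¬B)) unsat w.r.t. T
   apply at x₀: A⊑∃r.∃r.∀r.C
   open: L(x₀) ⊇ {A, C, ¬B, ∃r.¬B, ∃r.∃r.∀r.C} (+ ∃-successors)
2. Hence (A ⊓ C) ⊑ (∃r.∃r.∀r.C ⊓ B): not entailed.

No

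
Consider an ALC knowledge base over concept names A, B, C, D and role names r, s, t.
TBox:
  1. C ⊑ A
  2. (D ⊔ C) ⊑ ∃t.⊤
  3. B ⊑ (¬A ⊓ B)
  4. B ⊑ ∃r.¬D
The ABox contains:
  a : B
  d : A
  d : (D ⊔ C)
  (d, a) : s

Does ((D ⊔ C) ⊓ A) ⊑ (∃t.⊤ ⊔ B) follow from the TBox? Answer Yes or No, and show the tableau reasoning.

1. ((D ⊔ C) ⊓ A) ⊑ (∃t.⊤ ⊔ B)  ⇔  (((D ⊔ C) ⊓ A) ⊓ (∀t.⊥ ⊓ ¬B)) unsat w.r.t. T
   all branches close; clash ⊥ at an ∃-successor
2. Hence ((D ⊔ C) ⊓ A) ⊑ (∃t.⊤ ⊔ B): entailed.

Yes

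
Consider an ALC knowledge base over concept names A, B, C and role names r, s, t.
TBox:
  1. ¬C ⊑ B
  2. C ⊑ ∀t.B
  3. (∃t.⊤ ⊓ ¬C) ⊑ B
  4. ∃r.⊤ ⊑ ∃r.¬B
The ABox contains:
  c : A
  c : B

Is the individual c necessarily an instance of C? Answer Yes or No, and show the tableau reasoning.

No

1. c : C?  L(c) = {A, B} ∪ {¬C}
   open: L(c) ⊇ {A, B, ¬C, ∀r.⊥} — c ∉ C possible
2. Hence c : C: not entailed.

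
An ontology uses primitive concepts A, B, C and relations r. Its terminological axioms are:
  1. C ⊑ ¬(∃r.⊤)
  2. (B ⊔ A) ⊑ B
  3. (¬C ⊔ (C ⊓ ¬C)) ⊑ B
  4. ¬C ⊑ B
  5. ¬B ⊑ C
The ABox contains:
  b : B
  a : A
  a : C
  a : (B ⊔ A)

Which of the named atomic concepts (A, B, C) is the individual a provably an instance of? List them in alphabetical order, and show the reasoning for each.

1. a : A?  L(a) = {A, C, (B ⊔ A)} ∪ {¬A}
   clash {A, ¬A} at a — a ∈ A
2. a : B?  L(a) = {A, C, (B ⊔ A)} ∪ {¬B}
   clash {B, ¬B} at a — a ∈ B
3. a : C?  L(a) = {A, C, (B ⊔ A)} ∪ {¬C}
   clash {C, ¬C} at a — a ∈ C
4. Entailed for a: {A, B, C}

{A, B, C}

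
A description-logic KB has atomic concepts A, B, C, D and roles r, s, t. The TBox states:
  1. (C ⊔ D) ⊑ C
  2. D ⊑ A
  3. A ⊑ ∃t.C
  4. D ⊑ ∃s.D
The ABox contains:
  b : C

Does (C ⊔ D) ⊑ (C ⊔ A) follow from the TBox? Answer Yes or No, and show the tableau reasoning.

Yes

1. (C ⊔ D) ⊑ (C ⊔ A)  ⇔  ((C ⊔ D) ⊓ (¬C ⊓ ¬A)) unsat w.r.t. T
   all branches close; clash {A, ¬A} at x₀
2. Hence (C ⊔ D) ⊑ (C ⊔ A): entailed.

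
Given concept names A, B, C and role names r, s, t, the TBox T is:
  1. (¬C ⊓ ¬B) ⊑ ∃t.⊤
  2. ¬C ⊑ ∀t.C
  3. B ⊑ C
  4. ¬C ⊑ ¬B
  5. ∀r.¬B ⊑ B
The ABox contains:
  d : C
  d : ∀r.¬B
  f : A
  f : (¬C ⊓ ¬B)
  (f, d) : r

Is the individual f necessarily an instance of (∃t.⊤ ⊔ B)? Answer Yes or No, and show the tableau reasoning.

1. f : (∃t.⊤ ⊔ B)?  L(f) = {A, (¬C ⊓ ¬B)} ∪ {(∀t.⊥ ⊓ ¬B)}
   clash {B, ¬B} at f — f ∈ (∃t.⊤ ⊔ B)
2. Hence f : (∃t.⊤ ⊔ B): entailed.

Yes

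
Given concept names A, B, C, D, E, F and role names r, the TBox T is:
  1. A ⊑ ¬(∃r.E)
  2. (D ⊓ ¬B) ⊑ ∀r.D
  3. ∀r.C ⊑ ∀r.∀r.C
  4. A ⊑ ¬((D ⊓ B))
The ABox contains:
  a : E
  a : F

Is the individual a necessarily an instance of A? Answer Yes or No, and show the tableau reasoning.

No

1. a : A?  L(a) = {E, F} ∪ {¬A}
   open: L(a) ⊇ {E, F, ¬A, ¬D, ∃r.¬C} (+ ∃-successors) — a ∉ A possible
2. Hence a : A: not entailed.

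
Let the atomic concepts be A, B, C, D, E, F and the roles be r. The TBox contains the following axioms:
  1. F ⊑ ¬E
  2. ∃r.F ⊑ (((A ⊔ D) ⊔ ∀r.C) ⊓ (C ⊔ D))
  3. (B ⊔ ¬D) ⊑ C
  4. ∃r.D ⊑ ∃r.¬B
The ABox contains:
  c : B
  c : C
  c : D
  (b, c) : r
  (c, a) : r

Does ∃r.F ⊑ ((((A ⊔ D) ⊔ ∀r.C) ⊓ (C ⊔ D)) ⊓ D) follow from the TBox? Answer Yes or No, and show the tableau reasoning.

No

1. ∃r.F ⊑ ((((A ⊔ D) ⊔ ∀r.C) ⊓ (C ⊔ D)) ⊓ D)  ⇔  (∃r.F ⊓ ((((¬A ⊓ ¬D) ⊓ ∃r.¬C) ⊔ (¬C ⊓ ¬D)) ⊔ ¬D)) unsat w.r.t. T
   apply at x₀: ∃r.F⊑(((A ⊔ D) ⊔ ∀r.C) ⊓ (C ⊔ D))
   open: L(x₀) ⊇ {A, C, ¬D, ¬F, ∀r.¬D, …} (+ ∃-successors)
2. Hence ∃r.F ⊑ ((((A ⊔ D) ⊔ ∀r.C) ⊓ (C ⊔ D)) ⊓ D): not entailed.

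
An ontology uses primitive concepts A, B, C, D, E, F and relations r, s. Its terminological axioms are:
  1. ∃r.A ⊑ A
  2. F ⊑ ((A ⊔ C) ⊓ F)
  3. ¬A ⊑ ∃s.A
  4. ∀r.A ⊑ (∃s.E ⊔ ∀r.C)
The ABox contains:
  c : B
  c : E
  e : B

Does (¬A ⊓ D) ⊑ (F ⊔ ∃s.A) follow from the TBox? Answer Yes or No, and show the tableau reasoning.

Yes

1. (¬A ⊓ D) ⊑ (F ⊔ ∃s.A)  ⇔  ((¬A ⊓ D) ⊓ (¬F ⊓ ∀s.¬A)) unsat w.r.t. T
   all branches close; clash {A, ¬A} at x₀
2. Hence (¬A ⊓ D) ⊑ (F ⊔ ∃s.A): entailed.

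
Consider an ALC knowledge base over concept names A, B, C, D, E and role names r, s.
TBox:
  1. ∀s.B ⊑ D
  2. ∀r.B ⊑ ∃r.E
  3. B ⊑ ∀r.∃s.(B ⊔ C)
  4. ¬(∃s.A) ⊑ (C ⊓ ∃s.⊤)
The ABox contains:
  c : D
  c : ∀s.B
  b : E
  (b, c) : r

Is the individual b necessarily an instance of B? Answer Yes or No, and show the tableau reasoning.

No

1. b : B?  L(b) = {E} ∪ {¬B}
   open: L(b) ⊇ {E, ¬B, ∃r.¬B, ∃s.A, ∃s.¬B} (+ ∃-successors) — b ∉ B possible
2. Hence b : B: not entailed.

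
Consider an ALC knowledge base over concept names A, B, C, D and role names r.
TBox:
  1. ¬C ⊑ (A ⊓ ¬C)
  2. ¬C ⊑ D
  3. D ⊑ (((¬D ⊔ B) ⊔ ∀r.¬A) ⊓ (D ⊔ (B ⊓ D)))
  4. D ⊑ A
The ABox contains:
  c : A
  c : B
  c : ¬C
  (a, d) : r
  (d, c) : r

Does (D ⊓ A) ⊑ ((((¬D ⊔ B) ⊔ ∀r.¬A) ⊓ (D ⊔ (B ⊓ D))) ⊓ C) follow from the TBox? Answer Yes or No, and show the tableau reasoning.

No

1. (D ⊓ A) ⊑ ((((¬D ⊔ B) ⊔ ∀r.¬A) ⊓ (D ⊔ (B ⊓ D))) ⊓ C)  ⇔  ((D ⊓ A) ⊓ ((((D ⊓ ¬B) ⊓ ∃r.A) ⊔ (¬D ⊓ (¬B ⊔ ¬D))) ⊔ ¬C)) unsat w.r.t. T
   apply at x₀: D⊑(((¬D ⊔ B) ⊔ ∀r.¬A) ⊓ (D ⊔ (B ⊓ D)))
   open: L(x₀) ⊇ {A, B, D, ¬C}
2. Hence (D ⊓ A) ⊑ ((((¬D ⊔ B) ⊔ ∀r.¬A) ⊓ (D ⊔ (B ⊓ D))) ⊓ C): not entailed.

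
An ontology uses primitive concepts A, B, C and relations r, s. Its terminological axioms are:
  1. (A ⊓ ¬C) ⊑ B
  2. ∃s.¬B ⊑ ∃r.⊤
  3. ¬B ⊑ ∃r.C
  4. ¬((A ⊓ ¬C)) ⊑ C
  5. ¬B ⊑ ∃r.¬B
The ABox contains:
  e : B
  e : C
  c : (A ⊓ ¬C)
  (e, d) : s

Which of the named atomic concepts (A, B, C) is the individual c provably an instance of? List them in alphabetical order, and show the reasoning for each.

1. c : A?  L(c) = {(A ⊓ ¬C)} ∪ {¬A}
   clash {A, ¬A} at c — c ∈ A
2. c : B?  L(c) = {(A ⊓ ¬C)} ∪ {¬B}
   clash {B, ¬B} at c — c ∈ B
3. c : C?  L(c) = {(A ⊓ ¬C)} ∪ {¬C}
   apply at c: (A ⊓ ¬C)⊑B
   open: L(c) ⊇ {A, B, ¬C, ∀s.B} — c ∉ C possible
4. Entailed for c: {A, B}

{A, B}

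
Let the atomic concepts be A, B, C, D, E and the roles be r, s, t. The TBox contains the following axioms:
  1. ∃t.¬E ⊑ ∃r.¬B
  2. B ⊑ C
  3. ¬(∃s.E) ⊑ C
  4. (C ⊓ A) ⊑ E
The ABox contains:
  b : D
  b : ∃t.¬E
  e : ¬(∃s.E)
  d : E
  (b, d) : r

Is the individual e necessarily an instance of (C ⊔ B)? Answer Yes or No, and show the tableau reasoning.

Yes

1. e : (C ⊔ B)?  L(e) = {¬(∃s.E)} ∪ {(¬C ⊓ ¬B)}
   clash {C, ¬C} at e — e ∈ (C ⊔ B)
2. Hence e : (C ⊔ B): entailed.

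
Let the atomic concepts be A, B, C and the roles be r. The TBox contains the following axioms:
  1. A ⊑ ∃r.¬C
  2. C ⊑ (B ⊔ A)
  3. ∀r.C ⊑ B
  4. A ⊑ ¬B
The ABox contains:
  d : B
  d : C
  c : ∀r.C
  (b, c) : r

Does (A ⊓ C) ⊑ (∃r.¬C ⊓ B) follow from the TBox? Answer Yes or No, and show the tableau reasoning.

No

1. (A ⊓ C) ⊑ (∃r.¬C ⊓ B)  ⇔  ((A ⊓ C) ⊓ (∀r.C ⊔ ¬B)) unsat w.r.t. T
   apply at x₀: A⊑∃r.¬C; C⊑(B ⊔ A); A⊑¬B
   open: L(x₀) ⊇ {A, C, ¬B, ∃r.¬C} (+ ∃-successors)
2. Hence (A ⊓ C) ⊑ (∃r.¬C ⊓ B): not entailed.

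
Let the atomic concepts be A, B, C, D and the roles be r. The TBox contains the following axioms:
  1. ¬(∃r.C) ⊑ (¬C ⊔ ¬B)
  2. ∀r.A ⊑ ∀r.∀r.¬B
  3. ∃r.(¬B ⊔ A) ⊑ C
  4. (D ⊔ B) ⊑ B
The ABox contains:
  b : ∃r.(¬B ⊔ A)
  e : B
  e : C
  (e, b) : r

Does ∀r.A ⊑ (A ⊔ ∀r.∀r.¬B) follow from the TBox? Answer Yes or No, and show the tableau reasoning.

1. ∀r.A ⊑ (A ⊔ ∀r.∀r.¬B)  ⇔  (∀r.A ⊓ (¬A ⊓ ∃r.∃r.B)) unsat w.r.t. T
   all branches close; clash {B, ¬B} at x₀
2. Hence ∀r.A ⊑ (A ⊔ ∀r.∀r.¬B): entailed.

Yes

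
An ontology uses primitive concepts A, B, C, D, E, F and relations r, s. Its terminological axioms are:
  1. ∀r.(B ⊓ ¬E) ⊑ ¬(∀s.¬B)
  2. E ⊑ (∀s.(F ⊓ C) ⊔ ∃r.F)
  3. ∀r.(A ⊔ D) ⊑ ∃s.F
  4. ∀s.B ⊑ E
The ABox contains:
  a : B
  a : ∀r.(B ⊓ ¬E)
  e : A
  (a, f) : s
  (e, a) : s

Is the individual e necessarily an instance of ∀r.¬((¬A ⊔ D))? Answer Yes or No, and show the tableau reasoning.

No

1. e : ∀r.¬((¬A ⊔ D))?  L(e) = {A} ∪ {∃r.(¬A ⊔ D)}
   open: L(e) ⊇ {A, ¬E, ∃r.(¬A ⊓ ¬D), ∃r.(¬A ⊔ D), ∃r.(¬B ⊔ E), …} (+ ∃-successors) — e ∉ ∀r.¬((¬A ⊔ D)) possible
2. Hence e : ∀r.¬((¬A ⊔ D)): not entailed.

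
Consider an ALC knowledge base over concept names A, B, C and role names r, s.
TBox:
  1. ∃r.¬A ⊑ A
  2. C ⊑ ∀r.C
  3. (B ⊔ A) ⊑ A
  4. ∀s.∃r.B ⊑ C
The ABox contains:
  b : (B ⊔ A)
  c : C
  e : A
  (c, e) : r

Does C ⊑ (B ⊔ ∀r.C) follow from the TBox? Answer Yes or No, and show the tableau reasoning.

1. C ⊑ (B ⊔ ∀r.C)  ⇔  (C ⊓ (¬B ⊓ ∃r.¬C)) unsat w.r.t. T
   all branches close; clash {C, ¬C} at an ∃-successor
2. Hence C ⊑ (B ⊔ ∀r.C): entailed.

Yes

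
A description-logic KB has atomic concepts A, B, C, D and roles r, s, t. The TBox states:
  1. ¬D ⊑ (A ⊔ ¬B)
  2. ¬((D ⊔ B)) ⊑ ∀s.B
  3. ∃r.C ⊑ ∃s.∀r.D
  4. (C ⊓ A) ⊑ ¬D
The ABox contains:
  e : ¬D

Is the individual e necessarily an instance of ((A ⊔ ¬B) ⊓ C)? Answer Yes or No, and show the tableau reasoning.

No

1. e : ((A ⊔ ¬B) ⊓ C)?  L(e) = {¬D} ∪ {((¬A ⊓ B) ⊔ ¬C)}
   apply at e: ¬D⊑(A ⊔ ¬B)
   open: L(e) ⊇ {A, B, ¬C, ¬D, ∀r.¬C} — e ∉ ((A ⊔ ¬B) ⊓ C) possible
2. Hence e : ((A ⊔ ¬B) ⊓ C): not entailed.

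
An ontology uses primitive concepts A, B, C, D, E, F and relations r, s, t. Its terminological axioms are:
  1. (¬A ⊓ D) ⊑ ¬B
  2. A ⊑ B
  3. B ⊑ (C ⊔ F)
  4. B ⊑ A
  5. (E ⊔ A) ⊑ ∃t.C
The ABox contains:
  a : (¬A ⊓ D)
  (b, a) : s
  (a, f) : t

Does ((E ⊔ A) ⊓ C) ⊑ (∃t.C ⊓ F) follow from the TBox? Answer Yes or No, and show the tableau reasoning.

No

1. ((E ⊔ A) ⊓ C) ⊑ (∃t.C ⊓ F)  ⇔  (((E ⊔ A) ⊓ C) ⊓ (∀t.¬C ⊔ ¬F)) unsat w.r.t. T
   apply at x₀: (E ⊔ A)⊑∃t.C
   open: L(x₀) ⊇ {C, E, ¬A, ¬B, ¬F, …} (+ ∃-successors)
2. Hence ((E ⊔ A) ⊓ C) ⊑ (∃t.C ⊓ F): not entailed.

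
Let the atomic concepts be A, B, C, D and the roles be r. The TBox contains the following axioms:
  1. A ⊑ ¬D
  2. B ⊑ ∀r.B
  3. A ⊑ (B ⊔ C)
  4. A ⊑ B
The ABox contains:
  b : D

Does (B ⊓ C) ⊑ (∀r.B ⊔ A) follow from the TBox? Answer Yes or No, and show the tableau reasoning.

Yes

1. (B ⊓ C) ⊑ (∀r.B ⊔ A)  ⇔  ((B ⊓ C) ⊓ (∃r.¬B ⊓ ¬A)) unsat w.r.t. T
   all branches close; clash {B, ¬B} at an ∃-successor
2. Hence (B ⊓ C) ⊑ (∀r.B ⊔ A): entailed.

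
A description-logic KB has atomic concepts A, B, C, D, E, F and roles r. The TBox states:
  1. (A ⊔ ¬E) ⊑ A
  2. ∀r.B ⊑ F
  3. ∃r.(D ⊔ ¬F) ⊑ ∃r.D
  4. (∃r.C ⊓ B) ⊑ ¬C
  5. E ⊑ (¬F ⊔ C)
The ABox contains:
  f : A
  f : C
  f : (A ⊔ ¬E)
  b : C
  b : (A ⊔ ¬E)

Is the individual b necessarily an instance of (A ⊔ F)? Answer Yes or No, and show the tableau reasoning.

Yes

1. b : (A ⊔ F)?  L(b) = {C, (A ⊔ ¬E)} ∪ {(¬A ⊓ ¬F)}
   clash {A, ¬A} at b — b ∈ (A ⊔ F)
2. Hence b : (A ⊔ F): entailed.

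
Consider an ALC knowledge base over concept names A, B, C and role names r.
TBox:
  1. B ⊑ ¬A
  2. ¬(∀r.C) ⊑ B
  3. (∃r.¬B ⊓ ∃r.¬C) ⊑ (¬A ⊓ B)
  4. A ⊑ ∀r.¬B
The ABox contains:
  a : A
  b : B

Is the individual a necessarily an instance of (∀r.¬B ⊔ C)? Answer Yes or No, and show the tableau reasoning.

1. a : (∀r.¬B ⊔ C)?  L(a) = {A} ∪ {(∃r.B ⊓ ¬C)}
   clash {A, ¬A} at a — a ∈ (∀r.¬B ⊔ C)
2. Hence a : (∀r.¬B ⊔ C): entailed.

Yes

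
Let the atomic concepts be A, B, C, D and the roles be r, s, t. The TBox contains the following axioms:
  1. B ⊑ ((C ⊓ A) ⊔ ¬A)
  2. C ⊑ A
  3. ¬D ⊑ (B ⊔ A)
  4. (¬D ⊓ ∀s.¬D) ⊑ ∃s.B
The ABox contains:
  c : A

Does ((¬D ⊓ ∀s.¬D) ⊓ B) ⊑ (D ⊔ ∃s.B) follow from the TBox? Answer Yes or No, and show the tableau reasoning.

Yes

1. ((¬D ⊓ ∀s.¬D) ⊓ B) ⊑ (D ⊔ ∃s.B)  ⇔  (((¬D ⊓ ∀s.¬D) ⊓ B) ⊓ (¬D ⊓ ∀s.¬B)) unsat w.r.t. T
   all branches close; clash {A, ¬A} at x₀
2. Hence ((¬D ⊓ ∀s.¬D) ⊓ B) ⊑ (D ⊔ ∃s.B): entailed.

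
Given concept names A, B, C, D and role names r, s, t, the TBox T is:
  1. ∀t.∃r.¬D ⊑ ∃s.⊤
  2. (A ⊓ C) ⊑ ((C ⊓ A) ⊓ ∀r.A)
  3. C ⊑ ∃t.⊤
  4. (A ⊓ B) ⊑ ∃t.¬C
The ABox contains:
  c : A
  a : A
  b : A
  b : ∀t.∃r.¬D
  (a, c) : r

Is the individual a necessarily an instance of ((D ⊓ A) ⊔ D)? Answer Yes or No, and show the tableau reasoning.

No

1. a : ((D ⊓ A) ⊔ D)?  L(a) = {A} ∪ {((¬D ⊔ ¬A) ⊓ ¬D)}
   open: L(a) ⊇ {A, ¬B, ¬C, ¬D, ∃t.∀r.D} (+ ∃-successors) — a ∉ ((D ⊓ A) ⊔ D) possible
2. Hence a : ((D ⊓ A) ⊔ D): not entailed.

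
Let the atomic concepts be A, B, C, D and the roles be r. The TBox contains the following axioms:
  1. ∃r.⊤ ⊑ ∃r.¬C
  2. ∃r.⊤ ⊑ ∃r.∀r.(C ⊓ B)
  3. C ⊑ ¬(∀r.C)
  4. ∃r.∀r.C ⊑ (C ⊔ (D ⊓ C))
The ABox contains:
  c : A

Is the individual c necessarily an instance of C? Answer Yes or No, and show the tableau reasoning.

1. c : C?  L(c) = {A} ∪ {¬C}
   open: L(c) ⊇ {A, ¬C, ∀r.∃r.¬C, ∀r.⊥} — c ∉ C possible
2. Hence c : C: not entailed.

No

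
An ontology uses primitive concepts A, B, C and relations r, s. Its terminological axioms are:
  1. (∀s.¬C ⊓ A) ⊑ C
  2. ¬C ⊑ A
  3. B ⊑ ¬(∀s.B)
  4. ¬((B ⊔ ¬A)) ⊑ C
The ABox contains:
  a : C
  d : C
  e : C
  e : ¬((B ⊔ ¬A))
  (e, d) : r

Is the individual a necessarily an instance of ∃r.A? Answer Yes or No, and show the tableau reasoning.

1. a : ∃r.A?  L(a) = {C} ∪ {∀r.¬A}
   open: L(a) ⊇ {C, ¬B, ∀r.¬A} — a ∉ ∃r.A possible
2. Hence a : ∃r.A: not entailed.

No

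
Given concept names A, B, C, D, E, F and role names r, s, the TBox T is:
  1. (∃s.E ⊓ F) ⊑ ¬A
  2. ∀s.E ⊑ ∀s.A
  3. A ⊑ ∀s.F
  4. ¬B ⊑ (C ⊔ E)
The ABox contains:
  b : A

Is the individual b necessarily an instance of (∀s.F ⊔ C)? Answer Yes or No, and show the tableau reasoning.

1. b : (∀s.F ⊔ C)?  L(b) = {A} ∪ {(∃s.¬F ⊓ ¬C)}
   clash {A, ¬A} at b — b ∈ (∀s.F ⊔ C)
2. Hence b : (∀s.F ⊔ C): entailed.

Yes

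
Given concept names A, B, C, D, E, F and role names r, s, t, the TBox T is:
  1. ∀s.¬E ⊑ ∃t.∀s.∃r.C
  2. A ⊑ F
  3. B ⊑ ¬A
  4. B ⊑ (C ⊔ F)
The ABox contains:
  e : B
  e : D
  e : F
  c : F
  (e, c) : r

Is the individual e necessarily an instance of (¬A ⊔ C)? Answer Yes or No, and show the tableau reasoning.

1. e : (¬A ⊔ C)?  L(e) = {B, D, F} ∪ {(A ⊓ ¬C)}
   clash {A, ¬A} at e — e ∈ (¬A ⊔ C)
2. Hence e : (¬A ⊔ C): entailed.

Yes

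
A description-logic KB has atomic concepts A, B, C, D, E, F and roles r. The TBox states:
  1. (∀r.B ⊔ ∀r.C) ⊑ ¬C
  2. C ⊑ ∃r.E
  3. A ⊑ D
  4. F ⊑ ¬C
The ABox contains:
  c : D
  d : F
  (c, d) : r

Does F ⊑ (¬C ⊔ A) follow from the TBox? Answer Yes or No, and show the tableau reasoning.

1. F ⊑ (¬C ⊔ A)  ⇔  (F ⊓ (C ⊓ ¬A)) unsat w.r.t. T
   all branches close; clash {C, ¬C} at x₀
2. Hence F ⊑ (¬C ⊔ A): entailed.

Yes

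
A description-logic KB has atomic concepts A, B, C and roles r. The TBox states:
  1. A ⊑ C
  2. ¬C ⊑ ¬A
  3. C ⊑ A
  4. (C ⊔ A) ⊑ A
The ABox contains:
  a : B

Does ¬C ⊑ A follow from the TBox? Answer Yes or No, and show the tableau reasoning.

No

1. ¬C ⊑ A  ⇔  (¬C ⊓ ¬A) unsat w.r.t. T
   open: L(x₀) ⊇ {¬A, ¬C}
2. Hence ¬C ⊑ A: not entailed.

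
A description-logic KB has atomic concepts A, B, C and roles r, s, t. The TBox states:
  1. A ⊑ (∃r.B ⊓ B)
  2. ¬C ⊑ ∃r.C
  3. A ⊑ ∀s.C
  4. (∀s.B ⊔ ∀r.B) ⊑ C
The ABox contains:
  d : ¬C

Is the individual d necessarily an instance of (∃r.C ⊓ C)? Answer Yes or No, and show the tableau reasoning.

No

1. d : (∃r.C ⊓ C)?  L(d) = {¬C} ∪ {(∀r.¬C ⊔ ¬C)}
   apply at d: ¬C⊑∃r.C
   open: L(d) ⊇ {¬A, ¬C, ∃r.C, ∃r.¬B, ∃s.¬B} (+ ∃-successors) — d ∉ (∃r.C ⊓ C) possible
2. Hence d : (∃r.C ⊓ C): not entailed.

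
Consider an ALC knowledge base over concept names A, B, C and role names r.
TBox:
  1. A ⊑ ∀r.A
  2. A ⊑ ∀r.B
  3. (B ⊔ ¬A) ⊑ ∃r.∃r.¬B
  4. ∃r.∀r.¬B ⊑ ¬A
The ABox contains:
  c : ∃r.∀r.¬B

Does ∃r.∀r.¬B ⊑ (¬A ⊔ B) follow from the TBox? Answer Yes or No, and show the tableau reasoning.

Yes

1. ∃r.∀r.¬B ⊑ (¬A ⊔ B)  ⇔  (∃r.∀r.¬B ⊓ (A ⊓ ¬B)) unsat w.r.t. T
   all branches close; clash {A, ¬A} at x₀
2. Hence ∃r.∀r.¬B ⊑ (¬A ⊔ B): entailed.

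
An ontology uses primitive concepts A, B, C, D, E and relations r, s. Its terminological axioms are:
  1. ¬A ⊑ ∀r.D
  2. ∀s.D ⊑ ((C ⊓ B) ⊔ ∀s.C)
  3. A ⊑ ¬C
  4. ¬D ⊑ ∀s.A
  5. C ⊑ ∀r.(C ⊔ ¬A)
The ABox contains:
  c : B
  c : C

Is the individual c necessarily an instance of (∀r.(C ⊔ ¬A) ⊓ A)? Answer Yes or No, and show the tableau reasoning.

1. c : (∀r.(C ⊔ ¬A) ⊓ A)?  L(c) = {B, C} ∪ {(∃r.(¬C ⊓ A) ⊔ ¬A)}
   apply at c: C⊑∀r.(C ⊔ ¬A)
   open: L(c) ⊇ {B, C, D, ¬A, ∀r.(C ⊔ ¬A), …} (+ ∃-successors) — c ∉ (∀r.(C ⊔ ¬A) ⊓ A) possible
2. Hence c : (∀r.(C ⊔ ¬A) ⊓ A): not entailed.

No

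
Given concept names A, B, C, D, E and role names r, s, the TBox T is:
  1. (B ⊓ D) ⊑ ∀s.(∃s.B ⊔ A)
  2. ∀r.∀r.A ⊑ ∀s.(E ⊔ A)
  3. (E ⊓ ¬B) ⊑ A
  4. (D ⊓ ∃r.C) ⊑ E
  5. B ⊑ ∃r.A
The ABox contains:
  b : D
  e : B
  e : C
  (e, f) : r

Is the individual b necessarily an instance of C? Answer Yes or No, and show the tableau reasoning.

1. b : C?  L(b) = {D} ∪ {¬C}
   open: L(b) ⊇ {D, ¬B, ¬C, ¬E, ∀r.¬C, …} (+ ∃-successors) — b ∉ C possible
2. Hence b : C: not entailed.

No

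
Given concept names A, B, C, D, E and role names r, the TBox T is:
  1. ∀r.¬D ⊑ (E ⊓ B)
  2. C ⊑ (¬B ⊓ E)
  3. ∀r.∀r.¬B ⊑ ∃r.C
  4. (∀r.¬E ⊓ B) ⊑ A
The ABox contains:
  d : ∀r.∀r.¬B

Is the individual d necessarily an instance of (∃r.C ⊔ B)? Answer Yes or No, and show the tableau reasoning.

1. d : (∃r.C ⊔ B)?  L(d) = {∀r.∀r.¬B} ∪ {(∀r.¬C ⊓ ¬B)}
   clash {B, ¬B} at d — d ∈ (∃r.C ⊔ B)
2. Hence d : (∃r.C ⊔ B): entailed.

Yes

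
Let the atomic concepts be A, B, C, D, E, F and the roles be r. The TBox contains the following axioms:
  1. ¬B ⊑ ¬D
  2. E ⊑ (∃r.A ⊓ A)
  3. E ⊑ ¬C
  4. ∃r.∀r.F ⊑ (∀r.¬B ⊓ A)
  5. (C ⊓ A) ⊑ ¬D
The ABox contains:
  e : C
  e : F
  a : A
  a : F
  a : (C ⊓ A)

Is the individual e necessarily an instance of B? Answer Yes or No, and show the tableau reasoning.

1. e : B?  L(e) = {C, F} ∪ {¬B}
   apply at e: ¬B⊑¬D
   open: L(e) ⊇ {C, F, ¬B, ¬D, ¬E, …} — e ∉ B possible
2. Hence e : B: not entailed.

No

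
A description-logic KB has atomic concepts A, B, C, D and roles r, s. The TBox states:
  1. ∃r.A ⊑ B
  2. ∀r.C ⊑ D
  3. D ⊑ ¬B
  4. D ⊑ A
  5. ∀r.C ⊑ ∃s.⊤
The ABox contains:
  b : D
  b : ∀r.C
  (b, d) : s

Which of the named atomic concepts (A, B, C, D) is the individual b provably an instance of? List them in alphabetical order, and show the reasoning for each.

{A, D}

1. b : A?  L(b) = {D, ∀r.C} ∪ {¬A}
   clash {A, ¬A} at b — b ∈ A
2. b : B?  L(b) = {D, ∀r.C} ∪ {¬B}
   apply at b: D⊑A; ∀r.C⊑∃s.⊤
   open: L(b) ⊇ {A, D, ¬B, ∀r.C, ∀r.¬A, …} (+ ∃-successors) — b ∉ B possible
3. b : C?  L(b) = {D, ∀r.C} ∪ {¬C}
   apply at b: D⊑¬B; D⊑A; ∀r.C⊑∃s.⊤
   open: L(b) ⊇ {A, D, ¬B, ¬C, ∀r.C, …} (+ ∃-successors) — b ∉ C possible
4. b : D?  L(b) = {D, ∀r.C} ∪ {¬D}
   clash {D, ¬D} at b — b ∈ D
5. Entailed for b: {A, D}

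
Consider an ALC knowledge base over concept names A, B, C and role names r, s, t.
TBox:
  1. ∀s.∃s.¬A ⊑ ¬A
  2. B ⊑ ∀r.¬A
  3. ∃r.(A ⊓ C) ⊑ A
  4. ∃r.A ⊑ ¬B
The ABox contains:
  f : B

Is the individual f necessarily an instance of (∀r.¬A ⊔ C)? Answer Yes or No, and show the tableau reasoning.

Yes

1. f : (∀r.¬A ⊔ C)?  L(f) = {B} ∪ {(∃r.A ⊓ ¬C)}
   clash {A, ¬A} at f — f ∈ (∀r.¬A ⊔ C)
2. Hence f : (∀r.¬A ⊔ C): entailed.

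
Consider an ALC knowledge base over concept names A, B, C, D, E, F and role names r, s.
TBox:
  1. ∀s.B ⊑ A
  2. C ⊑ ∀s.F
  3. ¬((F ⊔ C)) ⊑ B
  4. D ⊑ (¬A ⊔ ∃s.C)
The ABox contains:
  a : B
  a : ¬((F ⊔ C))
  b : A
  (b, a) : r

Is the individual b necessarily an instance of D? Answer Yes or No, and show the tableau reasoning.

No

1. b : D?  L(b) = {A} ∪ {¬D}
   open: L(b) ⊇ {A, F, ¬C, ¬D} — b ∉ D possible
2. Hence b : D: not entailed.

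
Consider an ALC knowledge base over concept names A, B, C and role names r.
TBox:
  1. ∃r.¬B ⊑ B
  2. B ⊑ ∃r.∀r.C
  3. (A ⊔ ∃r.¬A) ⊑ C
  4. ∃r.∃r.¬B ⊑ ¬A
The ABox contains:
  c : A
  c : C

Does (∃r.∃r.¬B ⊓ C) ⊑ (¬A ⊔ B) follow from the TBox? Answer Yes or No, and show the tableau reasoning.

1. (∃r.∃r.¬B ⊓ C) ⊑ (¬A ⊔ B)  ⇔  ((∃r.∃r.¬B ⊓ C) ⊓ (A ⊓ ¬B)) unsat w.r.t. T
   all branches close; clash {B, ¬B} at x₀
2. Hence (∃r.∃r.¬B ⊓ C) ⊑ (¬A ⊔ B): entailed.

Yes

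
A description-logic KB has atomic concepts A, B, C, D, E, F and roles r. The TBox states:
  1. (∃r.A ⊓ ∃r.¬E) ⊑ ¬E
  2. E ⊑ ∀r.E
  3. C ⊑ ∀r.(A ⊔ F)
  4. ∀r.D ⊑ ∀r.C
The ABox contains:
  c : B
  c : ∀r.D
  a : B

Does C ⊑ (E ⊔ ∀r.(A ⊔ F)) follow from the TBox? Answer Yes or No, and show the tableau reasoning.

1. C ⊑ (E ⊔ ∀r.(A ⊔ F))  ⇔  (C ⊓ (¬E ⊓ ∃r.(¬A ⊓ ¬F))) unsat w.r.t. T
   all branches close; clash {F, ¬F} at an ∃-successor
2. Hence C ⊑ (E ⊔ ∀r.(A ⊔ F)): entailed.

Yes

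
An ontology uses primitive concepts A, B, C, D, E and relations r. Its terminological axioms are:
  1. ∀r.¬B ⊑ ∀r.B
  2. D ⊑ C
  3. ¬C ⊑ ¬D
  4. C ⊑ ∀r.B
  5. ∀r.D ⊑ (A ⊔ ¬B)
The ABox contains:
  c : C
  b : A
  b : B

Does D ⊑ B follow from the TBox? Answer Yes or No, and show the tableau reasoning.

No

1. D ⊑ B  ⇔  (D ⊓ ¬B) unsat w.r.t. T
   apply at x₀: D⊑C
   open: L(x₀) ⊇ {C, D, ¬B, ∀r.B, ∃r.¬D} (+ ∃-successors)
2. Hence D ⊑ B: not entailed.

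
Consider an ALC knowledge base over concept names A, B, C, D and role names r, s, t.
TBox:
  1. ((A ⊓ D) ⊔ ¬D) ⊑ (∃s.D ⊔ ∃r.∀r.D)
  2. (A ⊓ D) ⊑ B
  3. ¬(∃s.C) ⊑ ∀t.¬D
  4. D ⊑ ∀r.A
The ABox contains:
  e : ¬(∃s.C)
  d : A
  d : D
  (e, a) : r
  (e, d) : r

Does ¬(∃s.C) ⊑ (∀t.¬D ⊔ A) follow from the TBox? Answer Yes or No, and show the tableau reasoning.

Yes

1. ¬(∃s.C) ⊑ (∀t.¬D ⊔ A)  ⇔  (∀s.¬C ⊓ (∃t.D ⊓ ¬A)) unsat w.r.t. T
   all branches close; clash {D, ¬D} at an ∃-successor
2. Hence ¬(∃s.C) ⊑ (∀t.¬D ⊔ A): entailed.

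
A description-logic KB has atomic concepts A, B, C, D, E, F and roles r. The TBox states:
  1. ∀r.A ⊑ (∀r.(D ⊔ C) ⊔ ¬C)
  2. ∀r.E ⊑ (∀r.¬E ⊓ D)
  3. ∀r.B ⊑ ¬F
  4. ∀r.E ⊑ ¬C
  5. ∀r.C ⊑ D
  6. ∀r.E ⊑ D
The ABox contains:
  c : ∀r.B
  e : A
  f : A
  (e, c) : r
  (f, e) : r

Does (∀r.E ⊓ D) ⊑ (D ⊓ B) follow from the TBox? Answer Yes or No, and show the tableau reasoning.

1. (∀r.E ⊓ D) ⊑ (D ⊓ B)  ⇔  ((∀r.E ⊓ D) ⊓ (¬D ⊔ ¬B)) unsat w.r.t. T
   apply at x₀: ∀r.E⊑(∀r.¬E ⊓ D); ∀r.E⊑¬C
   open: L(x₀) ⊇ {D, ¬B, ¬C, ¬F, ∀r.E, …}
2. Hence (∀r.E ⊓ D) ⊑ (D ⊓ B): not entailed.

No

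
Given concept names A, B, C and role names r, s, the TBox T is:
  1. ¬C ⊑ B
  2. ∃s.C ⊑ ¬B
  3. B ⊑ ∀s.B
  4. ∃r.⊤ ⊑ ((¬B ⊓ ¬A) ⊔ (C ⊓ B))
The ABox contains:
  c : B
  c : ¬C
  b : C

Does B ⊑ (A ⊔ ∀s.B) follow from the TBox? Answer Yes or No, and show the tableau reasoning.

1. B ⊑ (A ⊔ ∀s.B)  ⇔  (B ⊓ (¬A ⊓ ∃s.¬B)) unsat w.r.t. T
   all branches close; clash {B, ¬B} at x₀
2. Hence B ⊑ (A ⊔ ∀s.B): entailed.

Yes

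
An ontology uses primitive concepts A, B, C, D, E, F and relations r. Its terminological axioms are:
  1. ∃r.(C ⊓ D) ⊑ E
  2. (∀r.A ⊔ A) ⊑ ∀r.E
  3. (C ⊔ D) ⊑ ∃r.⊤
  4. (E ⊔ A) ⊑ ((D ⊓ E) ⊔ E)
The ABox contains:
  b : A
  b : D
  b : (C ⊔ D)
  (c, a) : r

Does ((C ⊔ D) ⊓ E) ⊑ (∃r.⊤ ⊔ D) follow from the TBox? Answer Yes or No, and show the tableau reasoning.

1. ((C ⊔ D) ⊓ E) ⊑ (∃r.⊤ ⊔ D)  ⇔  (((C ⊔ D) ⊓ E) ⊓ (∀r.⊥ ⊓ ¬D)) unsat w.r.t. T
   all branches close; clash {D, ¬D} at x₀
2. Hence ((C ⊔ D) ⊓ E) ⊑ (∃r.⊤ ⊔ D): entailed.

Yes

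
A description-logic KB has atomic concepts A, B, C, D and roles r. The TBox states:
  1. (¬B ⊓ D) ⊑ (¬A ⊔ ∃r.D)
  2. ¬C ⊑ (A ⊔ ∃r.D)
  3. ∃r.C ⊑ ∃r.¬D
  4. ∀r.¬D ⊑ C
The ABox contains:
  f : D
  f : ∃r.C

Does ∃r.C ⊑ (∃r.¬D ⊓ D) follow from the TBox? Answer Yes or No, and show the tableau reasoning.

No

1. ∃r.C ⊑ (∃r.¬D ⊓ D)  ⇔  (∃r.C ⊓ (∀r.D ⊔ ¬D)) unsat w.r.t. T
   apply at x₀: ∃r.C⊑∃r.¬D
   open: L(x₀) ⊇ {C, ¬D, ∃r.C, ∃r.D, ∃r.¬D} (+ ∃-successors)
2. Hence ∃r.C ⊑ (∃r.¬D ⊓ D): not entailed.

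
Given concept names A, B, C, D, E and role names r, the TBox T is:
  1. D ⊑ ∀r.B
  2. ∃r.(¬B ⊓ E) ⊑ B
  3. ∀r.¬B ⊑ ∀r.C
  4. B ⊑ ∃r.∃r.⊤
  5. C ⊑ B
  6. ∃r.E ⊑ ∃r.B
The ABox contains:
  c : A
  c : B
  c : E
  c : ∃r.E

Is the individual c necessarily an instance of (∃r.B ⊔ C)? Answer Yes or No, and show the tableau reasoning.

Yes

1. c : (∃r.B ⊔ C)?  L(c) = {A, B, E, ∃r.E} ∪ {(∀r.¬B ⊓ ¬C)}
   clash {B, ¬B} at an ∃-successor — c ∈ (∃r.B ⊔ C)
2. Hence c : (∃r.B ⊔ C): entailed.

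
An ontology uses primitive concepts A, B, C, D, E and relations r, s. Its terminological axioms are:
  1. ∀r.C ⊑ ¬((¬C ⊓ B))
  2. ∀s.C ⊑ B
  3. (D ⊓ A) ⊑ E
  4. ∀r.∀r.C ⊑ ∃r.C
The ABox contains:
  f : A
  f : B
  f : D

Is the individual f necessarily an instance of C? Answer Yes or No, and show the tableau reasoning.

No

1. f : C?  L(f) = {A, B, D} ∪ {¬C}
   open: L(f) ⊇ {A, B, D, E, ¬C, …} (+ ∃-successors) — f ∉ C possible
2. Hence f : C: not entailed.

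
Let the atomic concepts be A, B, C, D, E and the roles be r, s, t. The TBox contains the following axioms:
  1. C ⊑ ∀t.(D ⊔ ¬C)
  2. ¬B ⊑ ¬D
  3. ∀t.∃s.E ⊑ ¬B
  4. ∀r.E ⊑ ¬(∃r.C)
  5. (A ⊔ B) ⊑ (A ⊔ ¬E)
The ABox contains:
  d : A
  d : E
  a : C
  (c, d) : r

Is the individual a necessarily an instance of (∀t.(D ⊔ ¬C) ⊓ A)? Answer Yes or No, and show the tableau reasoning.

1. a : (∀t.(D ⊔ ¬C) ⊓ A)?  L(a) = {C} ∪ {(∃t.(¬D ⊓ C) ⊔ ¬A)}
   apply at a: C⊑∀t.(D ⊔ ¬C)
   open: L(a) ⊇ {B, C, ¬A, ¬E, ∀t.(D ⊔ ¬C), …} (+ ∃-successors) — a ∉ (∀t.(D ⊔ ¬C) ⊓ A) possible
2. Hence a : (∀t.(D ⊔ ¬C) ⊓ A): not entailed.

No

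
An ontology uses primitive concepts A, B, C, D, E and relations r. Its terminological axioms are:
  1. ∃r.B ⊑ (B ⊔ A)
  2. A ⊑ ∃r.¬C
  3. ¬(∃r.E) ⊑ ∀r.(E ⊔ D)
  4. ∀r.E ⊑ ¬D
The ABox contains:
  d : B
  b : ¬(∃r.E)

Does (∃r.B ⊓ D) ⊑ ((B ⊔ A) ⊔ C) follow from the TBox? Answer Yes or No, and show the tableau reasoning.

1. (∃r.B ⊓ D) ⊑ ((B ⊔ A) ⊔ C)  ⇔  ((∃r.B ⊓ D) ⊓ ((¬B ⊓ ¬A) ⊓ ¬C)) unsat w.r.t. T
   all branches close; clash {A, ¬A} at x₀
2. Hence (∃r.B ⊓ D) ⊑ ((B ⊔ A) ⊔ C): entailed.

Yes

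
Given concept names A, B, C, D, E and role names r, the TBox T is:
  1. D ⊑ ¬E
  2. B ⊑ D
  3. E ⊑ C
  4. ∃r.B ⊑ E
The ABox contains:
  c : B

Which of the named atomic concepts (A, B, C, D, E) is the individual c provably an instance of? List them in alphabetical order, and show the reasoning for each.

1. c : A?  L(c) = {B} ∪ {¬A}
   apply at c: B⊑D
   open: L(c) ⊇ {B, D, ¬A, ¬E, ∀r.¬B} — c ∉ A possible
2. c : B?  L(c) = {B} ∪ {¬B}
   clash {B, ¬B} at c — c ∈ B
3. c : C?  L(c) = {B} ∪ {¬C}
   apply at c: B⊑D
   open: L(c) ⊇ {B, D, ¬C, ¬E, ∀r.¬B} — c ∉ C possible
4. c : D?  L(c) = {B} ∪ {¬D}
   clash {D, ¬D} at c — c ∈ D
5. c : E?  L(c) = {B} ∪ {¬E}
   apply at c: B⊑D
   open: L(c) ⊇ {B, D, ¬E, ∀r.¬B} — c ∉ E possible
6. Entailed for c: {B, D}

{B, D}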